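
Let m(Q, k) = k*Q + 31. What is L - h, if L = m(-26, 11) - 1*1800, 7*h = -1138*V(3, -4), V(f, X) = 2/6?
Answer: -42017/21 ≈ -2000.8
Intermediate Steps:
m(Q, k) = 31 + Q*k (m(Q, k) = Q*k + 31 = 31 + Q*k)
V(f, X) = ⅓ (V(f, X) = 2*(⅙) = ⅓)
h = -1138/21 (h = (-1138*⅓)/7 = (⅐)*(-1138/3) = -1138/21 ≈ -54.190)
L = -2055 (L = (31 - 26*11) - 1*1800 = (31 - 286) - 1800 = -255 - 1800 = -2055)
L - h = -2055 - 1*(-1138/21) = -2055 + 1138/21 = -42017/21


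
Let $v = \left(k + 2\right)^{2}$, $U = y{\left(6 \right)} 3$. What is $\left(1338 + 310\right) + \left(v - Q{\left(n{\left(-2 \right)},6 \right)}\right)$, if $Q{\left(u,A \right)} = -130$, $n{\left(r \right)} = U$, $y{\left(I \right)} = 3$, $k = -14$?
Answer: $1922$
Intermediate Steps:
$U = 9$ ($U = 3 \cdot 3 = 9$)
$n{\left(r \right)} = 9$
$v = 144$ ($v = \left(-14 + 2\right)^{2} = \left(-12\right)^{2} = 144$)
$\left(1338 + 310\right) + \left(v - Q{\left(n{\left(-2 \right)},6 \right)}\right) = \left(1338 + 310\right) + \left(144 - -130\right) = 1648 + \left(144 + 130\right) = 1648 + 274 = 1922$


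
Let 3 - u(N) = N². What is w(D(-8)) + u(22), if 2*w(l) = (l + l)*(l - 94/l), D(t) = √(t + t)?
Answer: -591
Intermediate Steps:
u(N) = 3 - N²
D(t) = √2*√t (D(t) = √(2*t) = √2*√t)
w(l) = l*(l - 94/l) (w(l) = ((l + l)*(l - 94/l))/2 = ((2*l)*(l - 94/l))/2 = (2*l*(l - 94/l))/2 = l*(l - 94/l))
w(D(-8)) + u(22) = (-94 + (√2*√(-8))²) + (3 - 1*22²) = (-94 + (√2*(2*I*√2))²) + (3 - 1*484) = (-94 + (4*I)²) + (3 - 484) = (-94 - 16) - 481 = -110 - 481 = -591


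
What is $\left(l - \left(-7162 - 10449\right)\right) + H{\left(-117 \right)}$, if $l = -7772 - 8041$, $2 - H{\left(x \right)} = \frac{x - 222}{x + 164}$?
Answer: $\frac{84939}{47} \approx 1807.2$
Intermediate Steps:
$H{\left(x \right)} = 2 - \frac{-222 + x}{164 + x}$ ($H{\left(x \right)} = 2 - \frac{x - 222}{x + 164} = 2 - \frac{-222 + x}{164 + x}$)
$l = -15813$
$\left(l - \left(-7162 - 10449\right)\right) + H{\left(-117 \right)} = \left(-15813 - \left(-7162 - 10449\right)\right) + \frac{550 - 117}{164 - 117} = \left(-15813 - -17611\right) + \frac{1}{47} \cdot 433 = \left(-15813 + 17611\right) + \frac{1}{47} \cdot 433 = 1798 + \frac{433}{47} = \frac{84939}{47}$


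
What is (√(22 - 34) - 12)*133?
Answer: -1596 + 266*I*√3 ≈ -1596.0 + 460.73*I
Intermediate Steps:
(√(22 - 34) - 12)*133 = (√(-12) - 12)*133 = (2*I*√3 - 12)*133 = (-12 + 2*I*√3)*133 = -1596 + 266*I*√3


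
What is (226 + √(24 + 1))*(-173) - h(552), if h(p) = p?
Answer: -40515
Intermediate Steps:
(226 + √(24 + 1))*(-173) - h(552) = (226 + √(24 + 1))*(-173) - 1*552 = (226 + √25)*(-173) - 552 = (226 + 5)*(-173) - 552 = 231*(-173) - 552 = -39963 - 552 = -40515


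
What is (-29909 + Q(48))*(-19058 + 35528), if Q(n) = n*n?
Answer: -454654350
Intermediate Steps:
Q(n) = n²
(-29909 + Q(48))*(-19058 + 35528) = (-29909 + 48²)*(-19058 + 35528) = (-29909 + 2304)*16470 = -27605*16470 = -454654350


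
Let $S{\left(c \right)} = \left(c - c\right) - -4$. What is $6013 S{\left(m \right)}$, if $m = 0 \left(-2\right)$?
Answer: $24052$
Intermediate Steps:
$m = 0$
$S{\left(c \right)} = 4$ ($S{\left(c \right)} = 0 + 4 = 4$)
$6013 S{\left(m \right)} = 6013 \cdot 4 = 24052$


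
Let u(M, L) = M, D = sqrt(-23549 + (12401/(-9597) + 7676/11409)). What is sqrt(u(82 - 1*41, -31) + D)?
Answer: sqrt(54614441542082121 + 36497391*I*sqrt(31369495379408045958))/36497391 ≈ 9.996 + 7.676*I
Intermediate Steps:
D = I*sqrt(31369495379408045958)/36497391 (D = sqrt(-23549 + (12401*(-1/9597) + 7676*(1/11409))) = sqrt(-23549 + (-12401/9597 + 7676/11409)) = sqrt(-23549 - 22605479/36497391) = sqrt(-859499666138/36497391) = I*sqrt(31369495379408045958)/36497391 ≈ 153.46*I)
sqrt(u(82 - 1*41, -31) + D) = sqrt((82 - 1*41) + I*sqrt(31369495379408045958)/36497391) = sqrt((82 - 41) + I*sqrt(31369495379408045958)/36497391) = sqrt(41 + I*sqrt(31369495379408045958)/36497391)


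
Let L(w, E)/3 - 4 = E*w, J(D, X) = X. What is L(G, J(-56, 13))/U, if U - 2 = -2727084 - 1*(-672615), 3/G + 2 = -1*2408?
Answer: -28803/4951265470 ≈ -5.8173e-6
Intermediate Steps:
G = -3/2410 (G = 3/(-2 - 1*2408) = 3/(-2 - 2408) = 3/(-2410) = 3*(-1/2410) = -3/2410 ≈ -0.0012448)
U = -2054467 (U = 2 + (-2727084 - 1*(-672615)) = 2 + (-2727084 + 672615) = 2 - 2054469 = -2054467)
L(w, E) = 12 + 3*E*w (L(w, E) = 12 + 3*(E*w) = 12 + 3*E*w)
L(G, J(-56, 13))/U = (12 + 3*13*(-3/2410))/(-2054467) = (12 - 117/2410)*(-1/2054467) = (28803/2410)*(-1/2054467) = -28803/4951265470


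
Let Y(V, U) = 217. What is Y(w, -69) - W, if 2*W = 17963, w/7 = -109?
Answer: -17529/2 ≈ -8764.5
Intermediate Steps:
w = -763 (w = 7*(-109) = -763)
W = 17963/2 (W = (½)*17963 = 17963/2 ≈ 8981.5)
Y(w, -69) - W = 217 - 1*17963/2 = 217 - 17963/2 = -17529/2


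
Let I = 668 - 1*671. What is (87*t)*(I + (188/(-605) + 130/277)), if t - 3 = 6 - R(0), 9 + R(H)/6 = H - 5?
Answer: -3852780471/167585 ≈ -22990.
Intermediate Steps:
R(H) = -84 + 6*H (R(H) = -54 + 6*(H - 5) = -54 + 6*(-5 + H) = -54 + (-30 + 6*H) = -84 + 6*H)
t = 93 (t = 3 + (6 - (-84 + 6*0)) = 3 + (6 - (-84 + 0)) = 3 + (6 - 1*(-84)) = 3 + (6 + 84) = 3 + 90 = 93)
I = -3 (I = 668 - 671 = -3)
(87*t)*(I + (188/(-605) + 130/277)) = (87*93)*(-3 + (188/(-605) + 130/277)) = 8091*(-3 + (188*(-1/605) + 130*(1/277))) = 8091*(-3 + (-188/605 + 130/277)) = 8091*(-3 + 26574/167585) = 8091*(-476181/167585) = -3852780471/167585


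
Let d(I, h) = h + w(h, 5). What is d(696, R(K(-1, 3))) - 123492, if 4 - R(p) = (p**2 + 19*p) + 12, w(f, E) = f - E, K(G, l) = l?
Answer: -123645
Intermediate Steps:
R(p) = -8 - p**2 - 19*p (R(p) = 4 - ((p**2 + 19*p) + 12) = 4 - (12 + p**2 + 19*p) = 4 + (-12 - p**2 - 19*p) = -8 - p**2 - 19*p)
d(I, h) = -5 + 2*h (d(I, h) = h + (h - 1*5) = h + (h - 5) = h + (-5 + h) = -5 + 2*h)
d(696, R(K(-1, 3))) - 123492 = (-5 + 2*(-8 - 1*3**2 - 19*3)) - 123492 = (-5 + 2*(-8 - 1*9 - 57)) - 123492 = (-5 + 2*(-8 - 9 - 57)) - 123492 = (-5 + 2*(-74)) - 123492 = (-5 - 148) - 123492 = -153 - 123492 = -123645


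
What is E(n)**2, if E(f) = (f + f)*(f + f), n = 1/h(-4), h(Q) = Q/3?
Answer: 81/16 ≈ 5.0625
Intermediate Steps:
h(Q) = Q/3 (h(Q) = Q*(1/3) = Q/3)
n = -3/4 (n = 1/((1/3)*(-4)) = 1/(-4/3) = -3/4 ≈ -0.75000)
E(f) = 4*f**2 (E(f) = (2*f)*(2*f) = 4*f**2)
E(n)**2 = (4*(-3/4)**2)**2 = (4*(9/16))**2 = (9/4)**2 = 81/16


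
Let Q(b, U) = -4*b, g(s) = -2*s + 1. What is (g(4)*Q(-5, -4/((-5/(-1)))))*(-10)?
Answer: 1400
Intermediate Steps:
g(s) = 1 - 2*s
(g(4)*Q(-5, -4/((-5/(-1)))))*(-10) = ((1 - 2*4)*(-4*(-5)))*(-10) = ((1 - 8)*20)*(-10) = -7*20*(-10) = -140*(-10) = 1400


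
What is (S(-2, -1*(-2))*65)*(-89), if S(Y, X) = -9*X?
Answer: 104130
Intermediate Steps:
(S(-2, -1*(-2))*65)*(-89) = (-(-9)*(-2)*65)*(-89) = (-9*2*65)*(-89) = -18*65*(-89) = -1170*(-89) = 104130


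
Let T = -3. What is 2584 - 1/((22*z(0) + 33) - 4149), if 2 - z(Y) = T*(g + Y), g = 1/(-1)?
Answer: 10692593/4138 ≈ 2584.0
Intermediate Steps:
g = -1
z(Y) = -1 + 3*Y (z(Y) = 2 - (-3)*(-1 + Y) = 2 - (3 - 3*Y) = 2 + (-3 + 3*Y) = -1 + 3*Y)
2584 - 1/((22*z(0) + 33) - 4149) = 2584 - 1/((22*(-1 + 3*0) + 33) - 4149) = 2584 - 1/((22*(-1 + 0) + 33) - 4149) = 2584 - 1/((22*(-1) + 33) - 4149) = 2584 - 1/((-22 + 33) - 4149) = 2584 - 1/(11 - 4149) = 2584 - 1/(-4138) = 2584 - 1*(-1/4138) = 2584 + 1/4138 = 10692593/4138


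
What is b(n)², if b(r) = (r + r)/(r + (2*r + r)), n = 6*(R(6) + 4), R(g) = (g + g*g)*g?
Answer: ¼ ≈ 0.25000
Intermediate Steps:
R(g) = g*(g + g²) (R(g) = (g + g²)*g = g*(g + g²))
n = 1536 (n = 6*(6²*(1 + 6) + 4) = 6*(36*7 + 4) = 6*(252 + 4) = 6*256 = 1536)
b(r) = ½ (b(r) = (2*r)/(r + 3*r) = (2*r)/((4*r)) = (2*r)*(1/(4*r)) = ½)
b(n)² = (½)² = ¼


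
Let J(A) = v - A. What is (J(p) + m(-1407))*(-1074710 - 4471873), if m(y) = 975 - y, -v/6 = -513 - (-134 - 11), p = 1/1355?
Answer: -34496690092767/1355 ≈ -2.5459e+10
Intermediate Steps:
p = 1/1355 ≈ 0.00073801
v = 2208 (v = -6*(-513 - (-134 - 11)) = -6*(-513 - 1*(-145)) = -6*(-513 + 145) = -6*(-368) = 2208)
J(A) = 2208 - A
(J(p) + m(-1407))*(-1074710 - 4471873) = ((2208 - 1*1/1355) + (975 - 1*(-1407)))*(-1074710 - 4471873) = ((2208 - 1/1355) + (975 + 1407))*(-5546583) = (2991839/1355 + 2382)*(-5546583) = (6219449/1355)*(-5546583) = -34496690092767/1355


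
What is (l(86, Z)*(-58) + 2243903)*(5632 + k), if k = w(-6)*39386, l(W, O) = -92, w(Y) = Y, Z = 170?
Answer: -518863449476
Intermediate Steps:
k = -236316 (k = -6*39386 = -236316)
(l(86, Z)*(-58) + 2243903)*(5632 + k) = (-92*(-58) + 2243903)*(5632 - 236316) = (5336 + 2243903)*(-230684) = 2249239*(-230684) = -518863449476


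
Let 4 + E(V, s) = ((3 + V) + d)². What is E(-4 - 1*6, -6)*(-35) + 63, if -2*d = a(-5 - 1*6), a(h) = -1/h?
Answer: -742623/484 ≈ -1534.3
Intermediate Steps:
d = -1/22 (d = -(-1)/(2*(-5 - 1*6)) = -(-1)/(2*(-5 - 6)) = -(-1)/(2*(-11)) = -(-1)*(-1)/(2*11) = -½*1/11 = -1/22 ≈ -0.045455)
E(V, s) = -4 + (65/22 + V)² (E(V, s) = -4 + ((3 + V) - 1/22)² = -4 + (65/22 + V)²)
E(-4 - 1*6, -6)*(-35) + 63 = (-4 + (65 + 22*(-4 - 1*6))²/484)*(-35) + 63 = (-4 + (65 + 22*(-4 - 6))²/484)*(-35) + 63 = (-4 + (65 + 22*(-10))²/484)*(-35) + 63 = (-4 + (65 - 220)²/484)*(-35) + 63 = (-4 + (1/484)*(-155)²)*(-35) + 63 = (-4 + (1/484)*24025)*(-35) + 63 = (-4 + 24025/484)*(-35) + 63 = (22089/484)*(-35) + 63 = -773115/484 + 63 = -742623/484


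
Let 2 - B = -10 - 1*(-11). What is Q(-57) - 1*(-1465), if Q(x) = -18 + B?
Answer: 1448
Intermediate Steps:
B = 1 (B = 2 - (-10 - 1*(-11)) = 2 - (-10 + 11) = 2 - 1*1 = 2 - 1 = 1)
Q(x) = -17 (Q(x) = -18 + 1 = -17)
Q(-57) - 1*(-1465) = -17 - 1*(-1465) = -17 + 1465 = 1448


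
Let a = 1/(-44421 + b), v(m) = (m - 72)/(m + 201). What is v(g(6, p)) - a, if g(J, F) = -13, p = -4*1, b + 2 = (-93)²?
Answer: -1520301/3362756 ≈ -0.45210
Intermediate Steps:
b = 8647 (b = -2 + (-93)² = -2 + 8649 = 8647)
p = -4
v(m) = (-72 + m)/(201 + m)
a = -1/35774 (a = 1/(-44421 + 8647) = 1/(-35774) = -1/35774 ≈ -2.7953e-5)
v(g(6, p)) - a = (-72 - 13)/(201 - 13) - 1*(-1/35774) = -85/188 + 1/35774 = -1520301/3362756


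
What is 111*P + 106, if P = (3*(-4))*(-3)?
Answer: 4102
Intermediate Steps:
P = 36 (P = -12*(-3) = 36)
111*P + 106 = 111*36 + 106 = 3996 + 106 = 4102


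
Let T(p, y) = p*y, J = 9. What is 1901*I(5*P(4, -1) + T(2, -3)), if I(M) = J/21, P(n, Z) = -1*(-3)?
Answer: 5703/7 ≈ 814.71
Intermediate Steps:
P(n, Z) = 3
I(M) = 3/7 (I(M) = 9/21 = 9*(1/21) = 3/7)
1901*I(5*P(4, -1) + T(2, -3)) = 1901*(3/7) = 5703/7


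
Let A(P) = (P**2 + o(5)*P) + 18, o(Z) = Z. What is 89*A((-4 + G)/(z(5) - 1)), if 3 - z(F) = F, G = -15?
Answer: 71912/9 ≈ 7990.2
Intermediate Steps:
z(F) = 3 - F
A(P) = 18 + P**2 + 5*P (A(P) = (P**2 + 5*P) + 18 = 18 + P**2 + 5*P)
89*A((-4 + G)/(z(5) - 1)) = 89*(18 + ((-4 - 15)/((3 - 1*5) - 1))**2 + 5*((-4 - 15)/((3 - 1*5) - 1))) = 89*(18 + (-19/((3 - 5) - 1))**2 + 5*(-19/((3 - 5) - 1))) = 89*(18 + (-19/(-2 - 1))**2 + 5*(-19/(-2 - 1))) = 89*(18 + (-19/(-3))**2 + 5*(-19/(-3))) = 89*(18 + (-19*(-1/3))**2 + 5*(-19*(-1/3))) = 89*(18 + (19/3)**2 + 5*(19/3)) = 89*(18 + 361/9 + 95/3) = 89*(808/9) = 71912/9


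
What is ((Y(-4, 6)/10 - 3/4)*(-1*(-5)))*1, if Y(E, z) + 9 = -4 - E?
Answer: -33/4 ≈ -8.2500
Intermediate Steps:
Y(E, z) = -13 - E (Y(E, z) = -9 + (-4 - E) = -13 - E)
((Y(-4, 6)/10 - 3/4)*(-1*(-5)))*1 = (((-13 - 1*(-4))/10 - 3/4)*(-1*(-5)))*1 = (((-13 + 4)*(1/10) - 3*1/4)*5)*1 = ((-9*1/10 - 3/4)*5)*1 = ((-9/10 - 3/4)*5)*1 = -33/20*5*1 = -33/4*1 = -33/4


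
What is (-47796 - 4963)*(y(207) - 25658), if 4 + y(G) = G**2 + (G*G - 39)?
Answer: -3165381723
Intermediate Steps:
y(G) = -43 + 2*G**2 (y(G) = -4 + (G**2 + (G*G - 39)) = -4 + (G**2 + (G**2 - 39)) = -4 + (G**2 + (-39 + G**2)) = -4 + (-39 + 2*G**2) = -43 + 2*G**2)
(-47796 - 4963)*(y(207) - 25658) = (-47796 - 4963)*((-43 + 2*207**2) - 25658) = -52759*((-43 + 2*42849) - 25658) = -52759*((-43 + 85698) - 25658) = -52759*(85655 - 25658) = -52759*59997 = -3165381723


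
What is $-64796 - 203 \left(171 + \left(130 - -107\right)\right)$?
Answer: $-147620$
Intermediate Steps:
$-64796 - 203 \left(171 + \left(130 - -107\right)\right) = -64796 - 203 \left(171 + \left(130 + 107\right)\right) = -64796 - 203 \left(171 + 237\right) = -64796 - 203 \cdot 408 = -64796 - 82824 = -147620$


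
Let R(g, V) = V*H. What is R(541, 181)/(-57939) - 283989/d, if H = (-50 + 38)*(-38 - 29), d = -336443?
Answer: -349532177/209603989 ≈ -1.6676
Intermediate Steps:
H = 804 (H = -12*(-67) = 804)
R(g, V) = 804*V (R(g, V) = V*804 = 804*V)
R(541, 181)/(-57939) - 283989/d = (804*181)/(-57939) - 283989/(-336443) = 145524*(-1/57939) - 283989*(-1/336443) = -48508/19313 + 283989/336443 = -349532177/209603989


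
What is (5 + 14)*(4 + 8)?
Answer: 228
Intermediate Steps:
(5 + 14)*(4 + 8) = 19*12 = 228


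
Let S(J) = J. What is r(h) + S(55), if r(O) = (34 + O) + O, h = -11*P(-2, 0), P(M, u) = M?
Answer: 133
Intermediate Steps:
h = 22 (h = -11*(-2) = 22)
r(O) = 34 + 2*O
r(h) + S(55) = (34 + 2*22) + 55 = (34 + 44) + 55 = 78 + 55 = 133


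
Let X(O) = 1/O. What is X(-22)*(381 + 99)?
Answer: -240/11 ≈ -21.818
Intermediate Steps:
X(-22)*(381 + 99) = (381 + 99)/(-22) = -1/22*480 = -240/11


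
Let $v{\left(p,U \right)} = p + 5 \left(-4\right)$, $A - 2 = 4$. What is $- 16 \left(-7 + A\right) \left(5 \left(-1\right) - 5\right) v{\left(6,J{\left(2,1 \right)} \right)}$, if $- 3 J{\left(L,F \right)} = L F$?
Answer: $2240$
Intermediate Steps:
$J{\left(L,F \right)} = - \frac{F L}{3}$ ($J{\left(L,F \right)} = - \frac{L F}{3} = - \frac{F L}{3}$)
$A = 6$ ($A = 2 + 4 = 6$)
$v{\left(p,U \right)} = -20 + p$ ($v{\left(p,U \right)} = p - 20 = -20 + p$)
$- 16 \left(-7 + A\right) \left(5 \left(-1\right) - 5\right) v{\left(6,J{\left(2,1 \right)} \right)} = - 16 \left(-7 + 6\right) \left(5 \left(-1\right) - 5\right) \left(-20 + 6\right) = - 16 \left(- (-5 - 5)\right) \left(-14\right) = - 16 \left(\left(-1\right) \left(-10\right)\right) \left(-14\right) = \left(-16\right) 10 \left(-14\right) = \left(-160\right) \left(-14\right) = 2240$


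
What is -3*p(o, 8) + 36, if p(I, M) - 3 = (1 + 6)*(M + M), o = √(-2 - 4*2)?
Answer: -309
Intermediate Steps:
o = I*√10 (o = √(-2 - 8) = √(-10) = I*√10 ≈ 3.1623*I)
p(I, M) = 3 + 14*M (p(I, M) = 3 + (1 + 6)*(M + M) = 3 + 7*(2*M) = 3 + 14*M)
-3*p(o, 8) + 36 = -3*(3 + 14*8) + 36 = -3*(3 + 112) + 36 = -3*115 + 36 = -345 + 36 = -309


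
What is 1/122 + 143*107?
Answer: 1866723/122 ≈ 15301.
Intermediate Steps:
1/122 + 143*107 = 1/122 + 15301 = 1866723/122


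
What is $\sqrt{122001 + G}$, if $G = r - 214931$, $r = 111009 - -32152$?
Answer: $\sqrt{50231} \approx 224.12$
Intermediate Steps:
$r = 143161$ ($r = 111009 + 32152 = 143161$)
$G = -71770$ ($G = 143161 - 214931 = -71770$)
$\sqrt{122001 + G} = \sqrt{122001 - 71770} = \sqrt{50231}$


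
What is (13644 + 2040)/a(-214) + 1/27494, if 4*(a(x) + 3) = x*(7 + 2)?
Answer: -287476941/8880562 ≈ -32.371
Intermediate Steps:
a(x) = -3 + 9*x/4 (a(x) = -3 + (x*(7 + 2))/4 = -3 + (x*9)/4 = -3 + (9*x)/4 = -3 + 9*x/4)
(13644 + 2040)/a(-214) + 1/27494 = (13644 + 2040)/(-3 + (9/4)*(-214)) + 1/27494 = 15684/(-3 - 963/2) + 1/27494 = 15684/(-969/2) + 1/27494 = 15684*(-2/969) + 1/27494 = -10456/323 + 1/27494 = -287476941/8880562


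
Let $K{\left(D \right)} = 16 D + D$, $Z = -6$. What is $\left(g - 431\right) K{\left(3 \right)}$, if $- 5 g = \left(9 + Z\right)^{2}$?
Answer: $- \frac{110364}{5} \approx -22073.0$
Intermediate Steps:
$g = - \frac{9}{5}$ ($g = - \frac{\left(9 - 6\right)^{2}}{5} = - \frac{3^{2}}{5} = \left(- \frac{1}{5}\right) 9 = - \frac{9}{5} \approx -1.8$)
$K{\left(D \right)} = 17 D$
$\left(g - 431\right) K{\left(3 \right)} = \left(- \frac{9}{5} - 431\right) 17 \cdot 3 = \left(- \frac{2164}{5}\right) 51 = - \frac{110364}{5}$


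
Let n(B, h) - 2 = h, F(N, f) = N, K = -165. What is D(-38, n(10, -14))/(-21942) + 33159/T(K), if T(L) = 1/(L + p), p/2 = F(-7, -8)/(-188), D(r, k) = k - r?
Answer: -5639795892889/1031274 ≈ -5.4688e+6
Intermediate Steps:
n(B, h) = 2 + h
p = 7/94 (p = 2*(-7/(-188)) = 2*(-7*(-1/188)) = 2*(7/188) = 7/94 ≈ 0.074468)
T(L) = 1/(7/94 + L) (T(L) = 1/(L + 7/94) = 1/(7/94 + L))
D(-38, n(10, -14))/(-21942) + 33159/T(K) = ((2 - 14) - 1*(-38))/(-21942) + 33159/((94/(7 + 94*(-165)))) = (-12 + 38)*(-1/21942) + 33159/((94/(7 - 15510))) = 26*(-1/21942) + 33159/((94/(-15503))) = -13/10971 + 33159/((94*(-1/15503))) = -13/10971 + 33159/(-94/15503) = -13/10971 + 33159*(-15503/94) = -13/10971 - 514063977/94 = -5639795892889/1031274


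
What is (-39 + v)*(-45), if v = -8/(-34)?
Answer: 29655/17 ≈ 1744.4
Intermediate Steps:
v = 4/17 (v = -8*(-1/34) = 4/17 ≈ 0.23529)
(-39 + v)*(-45) = (-39 + 4/17)*(-45) = -659/17*(-45) = 29655/17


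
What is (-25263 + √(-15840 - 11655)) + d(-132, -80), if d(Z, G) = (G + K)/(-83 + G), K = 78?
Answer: -4117867/163 + 3*I*√3055 ≈ -25263.0 + 165.82*I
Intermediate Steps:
d(Z, G) = (78 + G)/(-83 + G) (d(Z, G) = (G + 78)/(-83 + G) = (78 + G)/(-83 + G))
(-25263 + √(-15840 - 11655)) + d(-132, -80) = (-25263 + √(-15840 - 11655)) + (78 - 80)/(-83 - 80) = (-25263 + √(-27495)) - 2/(-163) = (-25263 + 3*I*√3055) - 1/163*(-2) = (-25263 + 3*I*√3055) + 2/163 = -4117867/163 + 3*I*√3055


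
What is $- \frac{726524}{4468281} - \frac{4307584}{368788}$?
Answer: $- \frac{4878857269004}{411962103357} \approx -11.843$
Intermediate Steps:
$- \frac{726524}{4468281} - \frac{4307584}{368788} = \left(-726524\right) \frac{1}{4468281} - \frac{1076896}{92197} = - \frac{726524}{4468281} - \frac{1076896}{92197} = - \frac{4878857269004}{411962103357}$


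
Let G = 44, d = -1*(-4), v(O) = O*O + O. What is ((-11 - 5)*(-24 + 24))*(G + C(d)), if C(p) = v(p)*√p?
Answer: 0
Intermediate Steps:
v(O) = O + O² (v(O) = O² + O = O + O²)
d = 4
C(p) = p^(3/2)*(1 + p) (C(p) = (p*(1 + p))*√p = p^(3/2)*(1 + p))
((-11 - 5)*(-24 + 24))*(G + C(d)) = ((-11 - 5)*(-24 + 24))*(44 + 4^(3/2)*(1 + 4)) = (-16*0)*(44 + 8*5) = 0*(44 + 40) = 0*84 = 0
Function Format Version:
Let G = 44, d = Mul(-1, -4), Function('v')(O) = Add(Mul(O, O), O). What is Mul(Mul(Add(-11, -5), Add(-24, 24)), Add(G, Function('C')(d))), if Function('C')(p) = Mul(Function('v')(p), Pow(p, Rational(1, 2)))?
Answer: 0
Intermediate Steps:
Function('v')(O) = Add(O, Pow(O, 2)) (Function('v')(O) = Add(Pow(O, 2), O) = Add(O, Pow(O, 2)))
d = 4
Function('C')(p) = Mul(Pow(p, Rational(3, 2)), Add(1, p)) (Function('C')(p) = Mul(Mul(p, Add(1, p)), Pow(p, Rational(1, 2))) = Mul(Pow(p, Rational(3, 2)), Add(1, p)))
Mul(Mul(Add(-11, -5), Add(-24, 24)), Add(G, Function('C')(d))) = Mul(Mul(Add(-11, -5), Add(-24, 24)), Add(44, Mul(Pow(4, Rational(3, 2)), Add(1, 4)))) = Mul(Mul(-16, 0), Add(44, Mul(8, 5))) = Mul(0, Add(44, 40)) = Mul(0, 84) = 0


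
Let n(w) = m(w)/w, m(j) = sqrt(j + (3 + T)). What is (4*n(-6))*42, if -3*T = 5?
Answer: -28*I*sqrt(42)/3 ≈ -60.487*I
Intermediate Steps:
T = -5/3 (T = -1/3*5 = -5/3 ≈ -1.6667)
m(j) = sqrt(4/3 + j) (m(j) = sqrt(j + (3 - 5/3)) = sqrt(j + 4/3) = sqrt(4/3 + j))
n(w) = sqrt(12 + 9*w)/(3*w) (n(w) = (sqrt(12 + 9*w)/3)/w = sqrt(12 + 9*w)/(3*w))
(4*n(-6))*42 = (4*((1/3)*sqrt(12 + 9*(-6))/(-6)))*42 = (4*((1/3)*(-1/6)*sqrt(12 - 54)))*42 = (4*((1/3)*(-1/6)*sqrt(-42)))*42 = (4*((1/3)*(-1/6)*(I*sqrt(42))))*42 = (4*(-I*sqrt(42)/18))*42 = -2*I*sqrt(42)/9*42 = -28*I*sqrt(42)/3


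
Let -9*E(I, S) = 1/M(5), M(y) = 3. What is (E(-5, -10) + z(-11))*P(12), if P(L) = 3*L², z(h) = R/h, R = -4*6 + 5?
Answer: 8032/11 ≈ 730.18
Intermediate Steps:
R = -19 (R = -24 + 5 = -19)
z(h) = -19/h
E(I, S) = -1/27 (E(I, S) = -⅑/3 = -⅑*⅓ = -1/27)
(E(-5, -10) + z(-11))*P(12) = (-1/27 - 19/(-11))*(3*12²) = (-1/27 - 19*(-1/11))*(3*144) = (-1/27 + 19/11)*432 = (502/297)*432 = 8032/11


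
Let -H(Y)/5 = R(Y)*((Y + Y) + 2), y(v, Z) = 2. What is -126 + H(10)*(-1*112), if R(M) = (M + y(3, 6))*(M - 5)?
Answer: 739074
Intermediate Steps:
R(M) = (-5 + M)*(2 + M) (R(M) = (M + 2)*(M - 5) = (2 + M)*(-5 + M) = (-5 + M)*(2 + M))
H(Y) = -5*(2 + 2*Y)*(-10 + Y² - 3*Y) (H(Y) = -5*(-10 + Y² - 3*Y)*((Y + Y) + 2) = -5*(-10 + Y² - 3*Y)*(2*Y + 2) = -5*(-10 + Y² - 3*Y)*(2 + 2*Y) = -5*(2 + 2*Y)*(-10 + Y² - 3*Y))
-126 + H(10)*(-1*112) = -126 + (10*(1 + 10)*(10 - 1*10² + 3*10))*(-1*112) = -126 + (10*11*(10 - 1*100 + 30))*(-112) = -126 + (10*11*(10 - 100 + 30))*(-112) = -126 + (10*11*(-60))*(-112) = -126 - 6600*(-112) = -126 + 739200 = 739074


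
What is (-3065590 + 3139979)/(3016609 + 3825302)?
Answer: 74389/6841911 ≈ 0.010873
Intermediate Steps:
(-3065590 + 3139979)/(3016609 + 3825302) = 74389/6841911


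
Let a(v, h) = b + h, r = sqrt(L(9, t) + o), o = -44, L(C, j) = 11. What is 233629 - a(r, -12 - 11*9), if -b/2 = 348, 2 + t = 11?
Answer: 234436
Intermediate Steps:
t = 9 (t = -2 + 11 = 9)
b = -696 (b = -2*348 = -696)
r = I*sqrt(33) (r = sqrt(11 - 44) = sqrt(-33) = I*sqrt(33) ≈ 5.7446*I)
a(v, h) = -696 + h
233629 - a(r, -12 - 11*9) = 233629 - (-696 + (-12 - 11*9)) = 233629 - (-696 + (-12 - 99)) = 233629 - (-696 - 111) = 233629 - 1*(-807) = 233629 + 807 = 234436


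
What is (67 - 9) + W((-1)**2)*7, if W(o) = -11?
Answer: -19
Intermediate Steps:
(67 - 9) + W((-1)**2)*7 = (67 - 9) - 11*7 = 58 - 77 = -19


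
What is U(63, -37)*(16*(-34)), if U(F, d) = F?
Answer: -34272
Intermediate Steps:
U(63, -37)*(16*(-34)) = 63*(16*(-34)) = 63*(-544) = -34272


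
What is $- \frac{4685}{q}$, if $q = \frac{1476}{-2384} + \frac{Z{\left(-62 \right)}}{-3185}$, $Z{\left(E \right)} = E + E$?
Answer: $\frac{8893348100}{1101361} \approx 8074.9$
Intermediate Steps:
$Z{\left(E \right)} = 2 E$
$q = - \frac{1101361}{1898260}$ ($q = \frac{1476}{-2384} + \frac{2 \left(-62\right)}{-3185} = 1476 \left(- \frac{1}{2384}\right) - - \frac{124}{3185} = - \frac{369}{596} + \frac{124}{3185} = - \frac{1101361}{1898260} \approx -0.5802$)
$- \frac{4685}{q} = - \frac{4685}{- \frac{1101361}{1898260}} = \left(-4685\right) \left(- \frac{1898260}{1101361}\right) = \frac{8893348100}{1101361}$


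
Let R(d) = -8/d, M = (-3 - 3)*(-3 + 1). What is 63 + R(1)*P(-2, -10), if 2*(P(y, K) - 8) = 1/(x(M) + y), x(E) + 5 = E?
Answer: -9/5 ≈ -1.8000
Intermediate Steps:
M = 12 (M = -6*(-2) = 12)
x(E) = -5 + E
P(y, K) = 8 + 1/(2*(7 + y)) (P(y, K) = 8 + 1/(2*((-5 + 12) + y)) = 8 + 1/(2*(7 + y)))
63 + R(1)*P(-2, -10) = 63 + (-8/1)*((113 + 16*(-2))/(2*(7 - 2))) = 63 + (-8*1)*((½)*(113 - 32)/5) = 63 - 4*81/5 = 63 - 8*81/10 = 63 - 324/5 = -9/5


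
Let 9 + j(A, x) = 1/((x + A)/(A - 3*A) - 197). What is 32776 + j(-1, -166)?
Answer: 18382285/561 ≈ 32767.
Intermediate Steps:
j(A, x) = -9 + 1/(-197 - (A + x)/(2*A)) (j(A, x) = -9 + 1/((x + A)/(A - 3*A) - 197) = -9 + 1/((A + x)/((-2*A)) - 197) = -9 + 1/((A + x)*(-1/(2*A)) - 197) = -9 + 1/(-(A + x)/(2*A) - 197) = -9 + 1/(-197 - (A + x)/(2*A)))
32776 + j(-1, -166) = 32776 + (-3557*(-1) - 9*(-166))/(-166 + 395*(-1)) = 32776 + (3557 + 1494)/(-166 - 395) = 32776 + 5051/(-561) = 32776 - 1/561*5051 = 32776 - 5051/561 = 18382285/561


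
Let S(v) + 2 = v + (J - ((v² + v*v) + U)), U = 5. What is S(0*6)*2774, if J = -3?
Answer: -27740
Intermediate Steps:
S(v) = -10 + v - 2*v² (S(v) = -2 + (v + (-3 - ((v² + v*v) + 5))) = -2 + (v + (-3 - ((v² + v²) + 5))) = -2 + (v + (-3 - (2*v² + 5))) = -2 + (v + (-3 - (5 + 2*v²))) = -2 + (v + (-3 + (-5 - 2*v²))) = -2 + (v + (-8 - 2*v²)) = -2 + (-8 + v - 2*v²) = -10 + v - 2*v²)
S(0*6)*2774 = (-10 + 0*6 - 2*(0*6)²)*2774 = (-10 + 0 - 2*0²)*2774 = (-10 + 0 - 2*0)*2774 = (-10 + 0 + 0)*2774 = -10*2774 = -27740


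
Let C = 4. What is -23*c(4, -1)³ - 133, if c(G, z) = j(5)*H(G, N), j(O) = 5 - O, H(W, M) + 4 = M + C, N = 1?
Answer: -133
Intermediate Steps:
H(W, M) = M (H(W, M) = -4 + (M + 4) = -4 + (4 + M) = M)
c(G, z) = 0 (c(G, z) = (5 - 1*5)*1 = (5 - 5)*1 = 0*1 = 0)
-23*c(4, -1)³ - 133 = -23*0³ - 133 = -23*0 - 133 = 0 - 133 = -133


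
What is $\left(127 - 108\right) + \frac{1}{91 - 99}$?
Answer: $\frac{151}{8} \approx 18.875$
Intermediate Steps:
$\left(127 - 108\right) + \frac{1}{91 - 99} = 19 + \frac{1}{-8} = 19 - \frac{1}{8} = \frac{151}{8}$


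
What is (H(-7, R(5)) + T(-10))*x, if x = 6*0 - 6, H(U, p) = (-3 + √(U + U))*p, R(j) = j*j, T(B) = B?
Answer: 510 - 150*I*√14 ≈ 510.0 - 561.25*I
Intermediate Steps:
R(j) = j²
H(U, p) = p*(-3 + √2*√U) (H(U, p) = (-3 + √(2*U))*p = (-3 + √2*√U)*p = p*(-3 + √2*√U))
x = -6 (x = 0 - 6 = -6)
(H(-7, R(5)) + T(-10))*x = (5²*(-3 + √2*√(-7)) - 10)*(-6) = (25*(-3 + √2*(I*√7)) - 10)*(-6) = (25*(-3 + I*√14) - 10)*(-6) = ((-75 + 25*I*√14) - 10)*(-6) = (-85 + 25*I*√14)*(-6) = 510 - 150*I*√14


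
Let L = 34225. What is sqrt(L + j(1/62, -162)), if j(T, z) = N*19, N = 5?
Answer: 4*sqrt(2145) ≈ 185.26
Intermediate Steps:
j(T, z) = 95 (j(T, z) = 5*19 = 95)
sqrt(L + j(1/62, -162)) = sqrt(34225 + 95) = sqrt(34320) = 4*sqrt(2145)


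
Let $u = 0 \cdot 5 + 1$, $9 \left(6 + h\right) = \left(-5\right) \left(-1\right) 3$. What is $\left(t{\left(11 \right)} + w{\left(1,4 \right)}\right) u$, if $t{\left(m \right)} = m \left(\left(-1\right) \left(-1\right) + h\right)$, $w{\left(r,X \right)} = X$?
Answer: $- \frac{98}{3} \approx -32.667$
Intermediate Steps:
$h = - \frac{13}{3}$ ($h = -6 + \frac{\left(-5\right) \left(-1\right) 3}{9} = -6 + \frac{5 \cdot 3}{9} = -6 + \frac{1}{9} \cdot 15 = -6 + \frac{5}{3} = - \frac{13}{3} \approx -4.3333$)
$u = 1$ ($u = 0 + 1 = 1$)
$t{\left(m \right)} = - \frac{10 m}{3}$ ($t{\left(m \right)} = m \left(\left(-1\right) \left(-1\right) - \frac{13}{3}\right) = m \left(1 - \frac{13}{3}\right) = m \left(- \frac{10}{3}\right) = - \frac{10 m}{3}$)
$\left(t{\left(11 \right)} + w{\left(1,4 \right)}\right) u = \left(\left(- \frac{10}{3}\right) 11 + 4\right) 1 = \left(- \frac{110}{3} + 4\right) 1 = \left(- \frac{98}{3}\right) 1 = - \frac{98}{3}$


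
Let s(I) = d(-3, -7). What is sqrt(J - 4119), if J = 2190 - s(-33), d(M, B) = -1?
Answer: 2*I*sqrt(482) ≈ 43.909*I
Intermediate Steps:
s(I) = -1
J = 2191 (J = 2190 - 1*(-1) = 2190 + 1 = 2191)
sqrt(J - 4119) = sqrt(2191 - 4119) = sqrt(-1928) = 2*I*sqrt(482)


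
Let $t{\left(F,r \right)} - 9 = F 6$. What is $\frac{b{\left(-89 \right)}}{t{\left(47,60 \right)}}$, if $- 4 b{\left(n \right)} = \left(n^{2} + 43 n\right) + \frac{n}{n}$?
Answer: $- \frac{1365}{388} \approx -3.518$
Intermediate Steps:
$b{\left(n \right)} = - \frac{1}{4} - \frac{43 n}{4} - \frac{n^{2}}{4}$ ($b{\left(n \right)} = - \frac{\left(n^{2} + 43 n\right) + \frac{n}{n}}{4} = - \frac{\left(n^{2} + 43 n\right) + 1}{4} = - \frac{1 + n^{2} + 43 n}{4} = - \frac{1}{4} - \frac{43 n}{4} - \frac{n^{2}}{4}$)
$t{\left(F,r \right)} = 9 + 6 F$ ($t{\left(F,r \right)} = 9 + F 6 = 9 + 6 F$)
$\frac{b{\left(-89 \right)}}{t{\left(47,60 \right)}} = \frac{- \frac{1}{4} - - \frac{3827}{4} - \frac{\left(-89\right)^{2}}{4}}{9 + 6 \cdot 47} = \frac{- \frac{1}{4} + \frac{3827}{4} - \frac{7921}{4}}{9 + 282} = \frac{- \frac{1}{4} + \frac{3827}{4} - \frac{7921}{4}}{291} = \left(- \frac{4095}{4}\right) \frac{1}{291} = - \frac{1365}{388}$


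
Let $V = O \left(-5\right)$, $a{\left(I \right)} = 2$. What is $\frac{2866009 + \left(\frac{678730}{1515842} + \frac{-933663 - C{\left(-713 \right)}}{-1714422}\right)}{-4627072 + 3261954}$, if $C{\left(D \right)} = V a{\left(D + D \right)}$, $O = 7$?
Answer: $- \frac{3724083171445784141}{1773829464823156116} \approx -2.0995$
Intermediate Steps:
$V = -35$ ($V = 7 \left(-5\right) = -35$)
$C{\left(D \right)} = -70$ ($C{\left(D \right)} = \left(-35\right) 2 = -70$)
$\frac{2866009 + \left(\frac{678730}{1515842} + \frac{-933663 - C{\left(-713 \right)}}{-1714422}\right)}{-4627072 + 3261954} = \frac{2866009 + \left(\frac{678730}{1515842} + \frac{-933663 - -70}{-1714422}\right)}{-4627072 + 3261954} = \frac{2866009 + \left(678730 \cdot \frac{1}{1515842} + \left(-933663 + 70\right) \left(- \frac{1}{1714422}\right)\right)}{-1365118} = \left(2866009 + \left(\frac{339365}{757921} - - \frac{933593}{1714422}\right)\right) \left(- \frac{1}{1365118}\right) = \left(2866009 + \left(\frac{339365}{757921} + \frac{933593}{1714422}\right)\right) \left(- \frac{1}{1365118}\right) = \left(2866009 + \frac{1289404562183}{1299396436662}\right) \left(- \frac{1}{1365118}\right) = \frac{3724083171445784141}{1299396436662} \left(- \frac{1}{1365118}\right) = - \frac{3724083171445784141}{1773829464823156116}$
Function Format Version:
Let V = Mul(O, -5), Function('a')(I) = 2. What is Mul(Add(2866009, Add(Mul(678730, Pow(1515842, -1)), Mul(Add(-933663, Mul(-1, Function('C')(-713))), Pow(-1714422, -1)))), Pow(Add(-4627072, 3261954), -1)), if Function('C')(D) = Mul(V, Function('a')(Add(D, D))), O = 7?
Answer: Rational(-3724083171445784141, 1773829464823156116) ≈ -2.0995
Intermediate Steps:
V = -35 (V = Mul(7, -5) = -35)
Function('C')(D) = -70 (Function('C')(D) = Mul(-35, 2) = -70)
Mul(Add(2866009, Add(Mul(678730, Pow(1515842, -1)), Mul(Add(-933663, Mul(-1, Function('C')(-713))), Pow(-1714422, -1)))), Pow(Add(-4627072, 3261954), -1)) = Mul(Add(2866009, Add(Mul(678730, Pow(1515842, -1)), Mul(Add(-933663, Mul(-1, -70)), Pow(-1714422, -1)))), Pow(Add(-4627072, 3261954), -1)) = Mul(Add(2866009, Add(Mul(678730, Rational(1, 1515842)), Mul(Add(-933663, 70), Rational(-1, 1714422)))), Pow(-1365118, -1)) = Mul(Add(2866009, Add(Rational(339365, 757921), Mul(-933593, Rational(-1, 1714422)))), Rational(-1, 1365118)) = Mul(Add(2866009, Add(Rational(339365, 757921), Rational(933593, 1714422))), Rational(-1, 1365118)) = Mul(Add(2866009, Rational(1289404562183, 1299396436662)), Rational(-1, 1365118)) = Mul(Rational(3724083171445784141, 1299396436662), Rational(-1, 1365118)) = Rational(-3724083171445784141, 1773829464823156116)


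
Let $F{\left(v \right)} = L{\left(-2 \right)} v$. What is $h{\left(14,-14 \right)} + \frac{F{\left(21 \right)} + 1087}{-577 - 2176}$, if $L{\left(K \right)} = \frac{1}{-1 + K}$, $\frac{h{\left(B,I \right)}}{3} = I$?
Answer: $- \frac{116706}{2753} \approx -42.392$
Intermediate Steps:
$h{\left(B,I \right)} = 3 I$
$F{\left(v \right)} = - \frac{v}{3}$ ($F{\left(v \right)} = \frac{v}{-1 - 2} = \frac{v}{-3} = - \frac{v}{3}$)
$h{\left(14,-14 \right)} + \frac{F{\left(21 \right)} + 1087}{-577 - 2176} = 3 \left(-14\right) + \frac{\left(- \frac{1}{3}\right) 21 + 1087}{-577 - 2176} = -42 + \frac{-7 + 1087}{-2753} = -42 + 1080 \left(- \frac{1}{2753}\right) = -42 - \frac{1080}{2753} = - \frac{116706}{2753}$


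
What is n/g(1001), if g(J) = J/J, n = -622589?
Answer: -622589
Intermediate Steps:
g(J) = 1
n/g(1001) = -622589/1 = -622589*1 = -622589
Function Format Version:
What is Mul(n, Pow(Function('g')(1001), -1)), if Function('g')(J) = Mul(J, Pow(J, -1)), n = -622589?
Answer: -622589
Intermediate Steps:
Function('g')(J) = 1
Mul(n, Pow(Function('g')(1001), -1)) = Mul(-622589, Pow(1, -1)) = Mul(-622589, 1) = -622589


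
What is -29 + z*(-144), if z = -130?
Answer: 18691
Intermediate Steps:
-29 + z*(-144) = -29 - 130*(-144) = -29 + 18720 = 18691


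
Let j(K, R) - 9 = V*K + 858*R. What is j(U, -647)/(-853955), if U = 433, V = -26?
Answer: 113275/170791 ≈ 0.66324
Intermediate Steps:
j(K, R) = 9 - 26*K + 858*R (j(K, R) = 9 + (-26*K + 858*R) = 9 - 26*K + 858*R)
j(U, -647)/(-853955) = (9 - 26*433 + 858*(-647))/(-853955) = (9 - 11258 - 555126)*(-1/853955) = -566375*(-1/853955) = 113275/170791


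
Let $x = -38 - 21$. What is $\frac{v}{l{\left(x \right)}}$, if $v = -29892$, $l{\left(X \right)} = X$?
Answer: $\frac{29892}{59} \approx 506.64$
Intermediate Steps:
$x = -59$
$\frac{v}{l{\left(x \right)}} = - \frac{29892}{-59} = \left(-29892\right) \left(- \frac{1}{59}\right) = \frac{29892}{59}$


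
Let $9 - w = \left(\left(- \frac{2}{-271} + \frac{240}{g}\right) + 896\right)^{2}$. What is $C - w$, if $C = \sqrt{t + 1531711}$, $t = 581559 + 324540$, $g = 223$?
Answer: $\frac{2939065725282715}{3652147489} + \sqrt{2437810} \approx 8.0631 \cdot 10^{5}$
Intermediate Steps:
$t = 906099$
$w = - \frac{2939065725282715}{3652147489}$ ($w = 9 - \left(\left(- \frac{2}{-271} + \frac{240}{223}\right) + 896\right)^{2} = 9 - \left(\left(\left(-2\right) \left(- \frac{1}{271}\right) + 240 \cdot \frac{1}{223}\right) + 896\right)^{2} = 9 - \left(\left(\frac{2}{271} + \frac{240}{223}\right) + 896\right)^{2} = 9 - \left(\frac{65486}{60433} + 896\right)^{2} = 9 - \left(\frac{54213454}{60433}\right)^{2} = 9 - \frac{2939098594610116}{3652147489} = - \frac{2939065725282715}{3652147489} \approx -8.0475 \cdot 10^{5}$)
$C = \sqrt{2437810}$ ($C = \sqrt{906099 + 1531711} = \sqrt{2437810} \approx 1561.3$)
$C - w = \sqrt{2437810} - - \frac{2939065725282715}{3652147489} = \sqrt{2437810} + \frac{2939065725282715}{3652147489} = \frac{2939065725282715}{3652147489} + \sqrt{2437810}$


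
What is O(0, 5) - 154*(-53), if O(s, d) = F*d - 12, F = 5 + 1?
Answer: 8180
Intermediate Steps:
F = 6
O(s, d) = -12 + 6*d (O(s, d) = 6*d - 12 = -12 + 6*d)
O(0, 5) - 154*(-53) = (-12 + 6*5) - 154*(-53) = (-12 + 30) + 8162 = 18 + 8162 = 8180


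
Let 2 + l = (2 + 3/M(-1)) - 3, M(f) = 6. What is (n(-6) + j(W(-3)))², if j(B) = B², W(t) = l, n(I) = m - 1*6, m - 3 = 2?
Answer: 441/16 ≈ 27.563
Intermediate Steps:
m = 5 (m = 3 + 2 = 5)
l = -5/2 (l = -2 + ((2 + 3/6) - 3) = -2 + ((2 + 3*(⅙)) - 3) = -2 + ((2 + ½) - 3) = -2 + (5/2 - 3) = -2 - ½ = -5/2 ≈ -2.5000)
n(I) = -1 (n(I) = 5 - 1*6 = 5 - 6 = -1)
W(t) = -5/2
(n(-6) + j(W(-3)))² = (-1 + (-5/2)²)² = (-1 + 25/4)² = (21/4)² = 441/16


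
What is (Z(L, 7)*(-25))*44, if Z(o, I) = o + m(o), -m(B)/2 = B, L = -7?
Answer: -7700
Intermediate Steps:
m(B) = -2*B
Z(o, I) = -o (Z(o, I) = o - 2*o = -o)
(Z(L, 7)*(-25))*44 = (-1*(-7)*(-25))*44 = (7*(-25))*44 = -175*44 = -7700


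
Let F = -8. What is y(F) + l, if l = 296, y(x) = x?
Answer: 288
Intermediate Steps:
y(F) + l = -8 + 296 = 288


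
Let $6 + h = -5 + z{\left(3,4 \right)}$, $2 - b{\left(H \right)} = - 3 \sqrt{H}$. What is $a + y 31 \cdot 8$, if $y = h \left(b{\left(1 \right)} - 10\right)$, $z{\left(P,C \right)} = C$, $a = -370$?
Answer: $8310$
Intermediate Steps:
$b{\left(H \right)} = 2 + 3 \sqrt{H}$ ($b{\left(H \right)} = 2 - - 3 \sqrt{H} = 2 + 3 \sqrt{H}$)
$h = -7$ ($h = -6 + \left(-5 + 4\right) = -6 - 1 = -7$)
$y = 35$ ($y = - 7 \left(\left(2 + 3 \sqrt{1}\right) - 10\right) = - 7 \left(\left(2 + 3 \cdot 1\right) - 10\right) = - 7 \left(\left(2 + 3\right) - 10\right) = - 7 \left(5 - 10\right) = \left(-7\right) \left(-5\right) = 35$)
$a + y 31 \cdot 8 = -370 + 35 \cdot 31 \cdot 8 = -370 + 35 \cdot 248 = -370 + 8680 = 8310$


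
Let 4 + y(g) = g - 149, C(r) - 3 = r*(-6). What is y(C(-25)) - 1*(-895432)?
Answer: 895432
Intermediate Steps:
C(r) = 3 - 6*r (C(r) = 3 + r*(-6) = 3 - 6*r)
y(g) = -153 + g (y(g) = -4 + (g - 149) = -4 + (-149 + g) = -153 + g)
y(C(-25)) - 1*(-895432) = (-153 + (3 - 6*(-25))) - 1*(-895432) = (-153 + (3 + 150)) + 895432 = (-153 + 153) + 895432 = 0 + 895432 = 895432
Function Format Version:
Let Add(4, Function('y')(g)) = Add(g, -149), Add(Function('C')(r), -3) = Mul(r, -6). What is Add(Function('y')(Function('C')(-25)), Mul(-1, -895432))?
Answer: 895432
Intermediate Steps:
Function('C')(r) = Add(3, Mul(-6, r)) (Function('C')(r) = Add(3, Mul(r, -6)) = Add(3, Mul(-6, r)))
Function('y')(g) = Add(-153, g) (Function('y')(g) = Add(-4, Add(g, -149)) = Add(-4, Add(-149, g)) = Add(-153, g))
Add(Function('y')(Function('C')(-25)), Mul(-1, -895432)) = Add(Add(-153, Add(3, Mul(-6, -25))), Mul(-1, -895432)) = Add(Add(-153, Add(3, 150)), 895432) = Add(Add(-153, 153), 895432) = Add(0, 895432) = 895432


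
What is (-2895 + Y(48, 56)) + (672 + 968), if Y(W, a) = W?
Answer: -1207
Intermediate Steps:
(-2895 + Y(48, 56)) + (672 + 968) = (-2895 + 48) + (672 + 968) = -2847 + 1640 = -1207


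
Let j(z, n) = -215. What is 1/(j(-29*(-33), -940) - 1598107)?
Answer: -1/1598322 ≈ -6.2566e-7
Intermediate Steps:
1/(j(-29*(-33), -940) - 1598107) = 1/(-215 - 1598107) = 1/(-1598322) = -1/1598322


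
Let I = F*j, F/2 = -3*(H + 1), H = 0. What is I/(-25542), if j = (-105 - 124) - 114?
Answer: -343/4257 ≈ -0.080573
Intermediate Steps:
F = -6 (F = 2*(-3*(0 + 1)) = 2*(-3*1) = 2*(-3) = -6)
j = -343 (j = -229 - 114 = -343)
I = 2058 (I = -6*(-343) = 2058)
I/(-25542) = 2058/(-25542) = 2058*(-1/25542) = -343/4257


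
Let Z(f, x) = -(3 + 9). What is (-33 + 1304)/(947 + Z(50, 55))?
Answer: 1271/935 ≈ 1.3594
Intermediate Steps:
Z(f, x) = -12 (Z(f, x) = -1*12 = -12)
(-33 + 1304)/(947 + Z(50, 55)) = (-33 + 1304)/(947 - 12) = 1271/935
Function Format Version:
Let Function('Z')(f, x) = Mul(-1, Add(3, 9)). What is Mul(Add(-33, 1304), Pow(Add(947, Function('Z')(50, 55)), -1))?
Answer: Rational(1271, 935) ≈ 1.3594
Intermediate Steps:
Function('Z')(f, x) = -12 (Function('Z')(f, x) = Mul(-1, 12) = -12)
Mul(Add(-33, 1304), Pow(Add(947, Function('Z')(50, 55)), -1)) = Mul(Add(-33, 1304), Pow(Add(947, -12), -1)) = Mul(1271, Pow(935, -1)) = Mul(1271, Rational(1, 935)) = Rational(1271, 935)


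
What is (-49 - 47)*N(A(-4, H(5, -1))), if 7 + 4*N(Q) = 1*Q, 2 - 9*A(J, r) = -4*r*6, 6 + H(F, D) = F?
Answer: 680/3 ≈ 226.67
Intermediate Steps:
H(F, D) = -6 + F
A(J, r) = 2/9 + 8*r/3 (A(J, r) = 2/9 - (-4*r)*6/9 = 2/9 - (-8)*r/3 = 2/9 + 8*r/3)
N(Q) = -7/4 + Q/4 (N(Q) = -7/4 + (1*Q)/4 = -7/4 + Q/4)
(-49 - 47)*N(A(-4, H(5, -1))) = (-49 - 47)*(-7/4 + (2/9 + 8*(-6 + 5)/3)/4) = -96*(-7/4 + (2/9 + (8/3)*(-1))/4) = -96*(-7/4 + (2/9 - 8/3)/4) = -96*(-7/4 + (¼)*(-22/9)) = -96*(-7/4 - 11/18) = -96*(-85/36) = 680/3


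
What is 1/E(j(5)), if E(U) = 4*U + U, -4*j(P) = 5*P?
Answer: -4/125 ≈ -0.032000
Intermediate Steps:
j(P) = -5*P/4
E(U) = 5*U
1/E(j(5)) = 1/(5*(-5/4*5)) = 1/(5*(-25/4)) = 1/(-125/4) = -4/125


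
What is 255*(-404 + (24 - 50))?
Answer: -109650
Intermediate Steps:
255*(-404 + (24 - 50)) = 255*(-404 - 26) = 255*(-430) = -109650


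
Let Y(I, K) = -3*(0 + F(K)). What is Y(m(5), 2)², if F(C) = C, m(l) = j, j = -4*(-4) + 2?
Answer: 36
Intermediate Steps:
j = 18 (j = 16 + 2 = 18)
m(l) = 18
Y(I, K) = -3*K (Y(I, K) = -3*(0 + K) = -3*K)
Y(m(5), 2)² = (-3*2)² = (-6)² = 36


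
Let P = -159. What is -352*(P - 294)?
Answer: 159456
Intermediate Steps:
-352*(P - 294) = -352*(-159 - 294) = -352*(-453) = 159456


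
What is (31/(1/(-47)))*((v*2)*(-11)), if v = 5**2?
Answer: 801350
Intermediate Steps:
v = 25
(31/(1/(-47)))*((v*2)*(-11)) = (31/(1/(-47)))*((25*2)*(-11)) = (31/(-1/47))*(50*(-11)) = (31*(-47))*(-550) = -1457*(-550) = 801350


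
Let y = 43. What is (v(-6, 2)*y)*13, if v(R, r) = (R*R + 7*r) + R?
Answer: 24596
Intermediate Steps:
v(R, r) = R + R² + 7*r (v(R, r) = (R² + 7*r) + R = R + R² + 7*r)
(v(-6, 2)*y)*13 = ((-6 + (-6)² + 7*2)*43)*13 = ((-6 + 36 + 14)*43)*13 = (44*43)*13 = 1892*13 = 24596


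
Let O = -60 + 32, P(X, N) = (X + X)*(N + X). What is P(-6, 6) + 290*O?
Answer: -8120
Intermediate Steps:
P(X, N) = 2*X*(N + X) (P(X, N) = (2*X)*(N + X) = 2*X*(N + X))
O = -28
P(-6, 6) + 290*O = 2*(-6)*(6 - 6) + 290*(-28) = 2*(-6)*0 - 8120 = 0 - 8120 = -8120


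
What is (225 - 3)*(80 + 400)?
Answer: 106560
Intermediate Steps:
(225 - 3)*(80 + 400) = 222*480 = 106560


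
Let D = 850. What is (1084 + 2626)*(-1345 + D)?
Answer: -1836450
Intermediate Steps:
(1084 + 2626)*(-1345 + D) = (1084 + 2626)*(-1345 + 850) = 3710*(-495) = -1836450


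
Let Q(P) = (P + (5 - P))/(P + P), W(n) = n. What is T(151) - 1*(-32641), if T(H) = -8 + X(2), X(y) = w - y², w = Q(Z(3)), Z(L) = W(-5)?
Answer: 65257/2 ≈ 32629.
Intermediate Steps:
Z(L) = -5
Q(P) = 5/(2*P) (Q(P) = 5/((2*P)) = 5*(1/(2*P)) = 5/(2*P))
w = -½ (w = (5/2)/(-5) = (5/2)*(-⅕) = -½ ≈ -0.50000)
X(y) = -½ - y²
T(H) = -25/2 (T(H) = -8 + (-½ - 1*2²) = -8 + (-½ - 1*4) = -8 + (-½ - 4) = -8 - 9/2 = -25/2)
T(151) - 1*(-32641) = -25/2 - 1*(-32641) = -25/2 + 32641 = 65257/2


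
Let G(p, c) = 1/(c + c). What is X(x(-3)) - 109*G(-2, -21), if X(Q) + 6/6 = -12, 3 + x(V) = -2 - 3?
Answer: -437/42 ≈ -10.405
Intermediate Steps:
G(p, c) = 1/(2*c)
x(V) = -8 (x(V) = -3 + (-2 - 3) = -3 - 5 = -8)
X(Q) = -13 (X(Q) = -1 - 12 = -13)
X(x(-3)) - 109*G(-2, -21) = -13 - 109/(2*(-21)) = -13 - 109*(-1)/(2*21) = -13 - 109*(-1/42) = -13 + 109/42 = -437/42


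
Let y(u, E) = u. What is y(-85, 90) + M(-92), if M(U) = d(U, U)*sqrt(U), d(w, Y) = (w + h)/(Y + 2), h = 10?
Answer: -85 + 82*I*sqrt(23)/45 ≈ -85.0 + 8.7391*I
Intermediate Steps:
d(w, Y) = (10 + w)/(2 + Y) (d(w, Y) = (w + 10)/(Y + 2) = (10 + w)/(2 + Y))
M(U) = sqrt(U)*(10 + U)/(2 + U) (M(U) = ((10 + U)/(2 + U))*sqrt(U) = sqrt(U)*(10 + U)/(2 + U))
y(-85, 90) + M(-92) = -85 + sqrt(-92)*(10 - 92)/(2 - 92) = -85 + (2*I*sqrt(23))*(-82)/(-90) = -85 + (2*I*sqrt(23))*(-1/90)*(-82) = -85 + 82*I*sqrt(23)/45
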